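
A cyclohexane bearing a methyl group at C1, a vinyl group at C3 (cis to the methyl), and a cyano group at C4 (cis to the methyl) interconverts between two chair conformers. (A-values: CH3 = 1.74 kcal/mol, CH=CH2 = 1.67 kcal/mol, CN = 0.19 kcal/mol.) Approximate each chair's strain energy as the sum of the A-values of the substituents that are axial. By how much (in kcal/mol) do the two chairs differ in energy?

3.22 kcal/mol

Chair I (methyl axial, vinyl axial, cyano equatorial): E = 3.41 kcal/mol.
Chair II (methyl equatorial, vinyl equatorial, cyano axial): E = 0.19 kcal/mol.
ΔE = 3.41 − 0.19 = 3.22 kcal/mol; chair II is more stable.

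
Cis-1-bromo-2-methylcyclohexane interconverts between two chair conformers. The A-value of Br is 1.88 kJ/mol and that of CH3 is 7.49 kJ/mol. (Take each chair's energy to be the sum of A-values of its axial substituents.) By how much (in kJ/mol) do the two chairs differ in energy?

5.61 kJ/mol

C1 and C2 have opposite parity, so for the cis isomer the two substituents are one axial and one equatorial in each chair.
Chair I (bromo axial, methyl equatorial): E = 1.88 kJ/mol.
Chair II (bromo equatorial, methyl axial): E = 7.49 kJ/mol.
ΔE = 7.49 − 1.88 = 5.61 kJ/mol; chair I is more stable.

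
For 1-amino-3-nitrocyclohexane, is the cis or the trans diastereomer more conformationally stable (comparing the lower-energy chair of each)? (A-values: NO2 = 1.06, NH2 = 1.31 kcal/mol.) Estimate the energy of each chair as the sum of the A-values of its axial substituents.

cis

At 1,3 positions (parity same): cis → (e,e or a,a); trans → (a,e or e,a).
Best chair for cis: E = 0.00 kcal/mol; best chair for trans: E = 1.06 kcal/mol.
The cis isomer is lower by 1.06 kcal/mol.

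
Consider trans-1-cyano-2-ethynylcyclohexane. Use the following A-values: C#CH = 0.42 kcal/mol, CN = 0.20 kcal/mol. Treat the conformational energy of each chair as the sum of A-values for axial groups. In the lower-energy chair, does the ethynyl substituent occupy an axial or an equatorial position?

C1 and C2 have opposite parity, so for the trans isomer the two substituents are e,e in one chair and a,a in the other.
Chair I (ethynyl axial, cyano axial): E = 0.62 kcal/mol.
Chair II (ethynyl equatorial, cyano equatorial): E = 0.00 kcal/mol.
Chair II is the more stable (lower-energy) conformer, and in that chair the ethynyl group is equatorial.

equatorial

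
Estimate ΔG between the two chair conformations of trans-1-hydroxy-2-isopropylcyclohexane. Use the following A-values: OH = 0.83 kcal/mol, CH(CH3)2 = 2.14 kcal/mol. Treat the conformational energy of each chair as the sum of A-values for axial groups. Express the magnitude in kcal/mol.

2.97 kcal/mol

C1 and C2 have opposite parity, so for the trans isomer the two substituents are e,e in one chair and a,a in the other.
Chair I (hydroxyl axial, isopropyl axial): E = 2.97 kcal/mol.
Chair II (hydroxyl equatorial, isopropyl equatorial): E = 0.00 kcal/mol.
ΔE = 2.97 − 0.00 = 2.97 kcal/mol; chair II is more stable.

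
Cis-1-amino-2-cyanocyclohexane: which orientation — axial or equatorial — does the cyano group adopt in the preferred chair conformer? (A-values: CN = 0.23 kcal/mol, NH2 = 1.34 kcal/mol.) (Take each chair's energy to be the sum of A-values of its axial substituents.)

axial

C1 and C2 have opposite parity, so for the cis isomer the two substituents are one axial and one equatorial in each chair.
Chair I (cyano axial, amino equatorial): E = 0.23 kcal/mol.
Chair II (cyano equatorial, amino axial): E = 1.34 kcal/mol.
Chair I is the more stable (lower-energy) conformer, and in that chair the cyano group is axial.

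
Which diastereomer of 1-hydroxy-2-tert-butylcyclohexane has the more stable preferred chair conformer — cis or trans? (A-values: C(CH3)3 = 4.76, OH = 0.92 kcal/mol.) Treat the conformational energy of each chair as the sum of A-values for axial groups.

At 1,2 positions (parity opposite): cis → (a,e or e,a); trans → (e,e or a,a).
Best chair for cis: E = 0.92 kcal/mol; best chair for trans: E = 0.00 kcal/mol.
The trans isomer is lower by 0.92 kcal/mol.

trans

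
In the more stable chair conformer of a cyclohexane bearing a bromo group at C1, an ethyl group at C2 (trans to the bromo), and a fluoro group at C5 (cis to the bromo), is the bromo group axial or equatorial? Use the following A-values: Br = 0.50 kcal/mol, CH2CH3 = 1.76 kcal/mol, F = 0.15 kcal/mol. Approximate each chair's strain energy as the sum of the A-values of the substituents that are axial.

equatorial

Chair I (bromo axial, ethyl axial, fluoro axial): E = 2.41 kcal/mol.
Chair II (bromo equatorial, ethyl equatorial, fluoro equatorial): E = 0.00 kcal/mol.
Chair II is the more stable (lower-energy) conformer, and in that chair the bromo group is equatorial.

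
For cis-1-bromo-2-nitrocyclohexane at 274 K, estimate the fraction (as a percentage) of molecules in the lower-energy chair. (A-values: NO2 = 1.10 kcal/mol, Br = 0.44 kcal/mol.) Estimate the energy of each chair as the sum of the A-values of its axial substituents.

C1 and C2 have opposite parity, so for the cis isomer the two substituents are one axial and one equatorial in each chair.
Chair I (nitro axial, bromo equatorial): E = 1.10 kcal/mol; chair II (nitro equatorial, bromo axial): E = 0.44 kcal/mol.
ΔG = 0.66 kcal/mol between the two chairs.
K = exp(ΔG/RT) with R = 1.987×10⁻³ kcal mol⁻¹ K⁻¹ and T = 274 K gives K ≈ 3.36.
Fraction in the lower-energy chair = K/(K+1) = 77.1%.

77.1%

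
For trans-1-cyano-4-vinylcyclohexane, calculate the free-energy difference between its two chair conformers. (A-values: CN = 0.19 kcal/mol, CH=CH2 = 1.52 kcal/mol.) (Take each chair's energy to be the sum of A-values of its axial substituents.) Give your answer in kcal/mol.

1.71 kcal/mol

C1 and C4 have opposite parity, so for the trans isomer the two substituents are e,e in one chair and a,a in the other.
Chair I (cyano axial, vinyl axial): E = 1.71 kcal/mol.
Chair II (cyano equatorial, vinyl equatorial): E = 0.00 kcal/mol.
ΔE = 1.71 − 0.00 = 1.71 kcal/mol; chair II is more stable.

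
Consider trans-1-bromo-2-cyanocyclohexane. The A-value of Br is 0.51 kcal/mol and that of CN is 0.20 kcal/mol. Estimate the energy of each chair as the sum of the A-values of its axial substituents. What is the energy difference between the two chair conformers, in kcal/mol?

0.71 kcal/mol

C1 and C2 have opposite parity, so for the trans isomer the two substituents are e,e in one chair and a,a in the other.
Chair I (bromo axial, cyano axial): E = 0.71 kcal/mol.
Chair II (bromo equatorial, cyano equatorial): E = 0.00 kcal/mol.
ΔE = 0.71 − 0.00 = 0.71 kcal/mol; chair II is more stable.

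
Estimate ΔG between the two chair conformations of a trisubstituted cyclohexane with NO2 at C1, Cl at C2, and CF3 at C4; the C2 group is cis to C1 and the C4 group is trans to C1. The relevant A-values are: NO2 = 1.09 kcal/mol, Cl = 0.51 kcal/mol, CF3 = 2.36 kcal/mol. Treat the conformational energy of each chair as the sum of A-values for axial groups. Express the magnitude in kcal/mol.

2.94 kcal/mol

Chair I (nitro axial, chloro equatorial, trifluoromethyl axial): E = 3.45 kcal/mol.
Chair II (nitro equatorial, chloro axial, trifluoromethyl equatorial): E = 0.51 kcal/mol.
ΔE = 3.45 − 0.51 = 2.94 kcal/mol; chair II is more stable.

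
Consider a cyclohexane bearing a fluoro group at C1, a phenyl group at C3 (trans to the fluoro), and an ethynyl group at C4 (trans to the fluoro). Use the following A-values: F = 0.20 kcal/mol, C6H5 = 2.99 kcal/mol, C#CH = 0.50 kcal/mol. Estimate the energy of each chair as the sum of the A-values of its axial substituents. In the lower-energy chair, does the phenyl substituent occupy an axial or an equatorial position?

Chair I (fluoro axial, phenyl equatorial, ethynyl axial): E = 0.70 kcal/mol.
Chair II (fluoro equatorial, phenyl axial, ethynyl equatorial): E = 2.99 kcal/mol.
Chair I is the more stable (lower-energy) conformer, and in that chair the phenyl group is equatorial.

equatorial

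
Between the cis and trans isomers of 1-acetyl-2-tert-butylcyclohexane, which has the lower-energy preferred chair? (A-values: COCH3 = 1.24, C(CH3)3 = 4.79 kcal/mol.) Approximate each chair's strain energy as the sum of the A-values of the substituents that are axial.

At 1,2 positions (parity opposite): cis → (a,e or e,a); trans → (e,e or a,a).
Best chair for cis: E = 1.24 kcal/mol; best chair for trans: E = 0.00 kcal/mol.
The trans isomer is lower by 1.24 kcal/mol.

trans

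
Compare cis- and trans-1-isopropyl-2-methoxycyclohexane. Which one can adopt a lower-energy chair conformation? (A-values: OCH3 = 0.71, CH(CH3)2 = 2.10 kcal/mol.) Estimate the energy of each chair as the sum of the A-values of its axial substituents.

At 1,2 positions (parity opposite): cis → (a,e or e,a); trans → (e,e or a,a).
Best chair for cis: E = 0.71 kcal/mol; best chair for trans: E = 0.00 kcal/mol.
The trans isomer is lower by 0.71 kcal/mol.

trans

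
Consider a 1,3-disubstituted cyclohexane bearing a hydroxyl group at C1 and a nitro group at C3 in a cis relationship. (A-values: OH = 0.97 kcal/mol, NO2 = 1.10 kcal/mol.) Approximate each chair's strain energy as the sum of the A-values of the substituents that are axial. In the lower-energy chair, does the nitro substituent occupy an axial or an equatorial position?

equatorial

C1 and C3 have the same parity, so for the cis isomer the two substituents are e,e in one chair and a,a in the other.
Chair I (hydroxyl axial, nitro axial): E = 2.07 kcal/mol.
Chair II (hydroxyl equatorial, nitro equatorial): E = 0.00 kcal/mol.
Chair II is the more stable (lower-energy) conformer, and in that chair the nitro group is equatorial.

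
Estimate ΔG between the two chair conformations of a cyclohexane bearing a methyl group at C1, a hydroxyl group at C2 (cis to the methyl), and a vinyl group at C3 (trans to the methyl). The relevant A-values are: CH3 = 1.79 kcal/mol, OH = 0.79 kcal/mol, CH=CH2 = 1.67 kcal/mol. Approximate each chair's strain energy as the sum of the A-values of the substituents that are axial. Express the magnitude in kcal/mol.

Chair I (methyl axial, hydroxyl equatorial, vinyl equatorial): E = 1.79 kcal/mol.
Chair II (methyl equatorial, hydroxyl axial, vinyl axial): E = 2.46 kcal/mol.
ΔE = 2.46 − 1.79 = 0.67 kcal/mol; chair I is more stable.

0.67 kcal/mol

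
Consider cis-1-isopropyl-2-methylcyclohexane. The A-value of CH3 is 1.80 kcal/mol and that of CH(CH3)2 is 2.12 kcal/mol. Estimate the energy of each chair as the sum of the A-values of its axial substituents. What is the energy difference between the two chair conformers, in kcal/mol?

0.32 kcal/mol

C1 and C2 have opposite parity, so for the cis isomer the two substituents are one axial and one equatorial in each chair.
Chair I (methyl axial, isopropyl equatorial): E = 1.80 kcal/mol.
Chair II (methyl equatorial, isopropyl axial): E = 2.12 kcal/mol.
ΔE = 2.12 − 1.80 = 0.32 kcal/mol; chair I is more stable.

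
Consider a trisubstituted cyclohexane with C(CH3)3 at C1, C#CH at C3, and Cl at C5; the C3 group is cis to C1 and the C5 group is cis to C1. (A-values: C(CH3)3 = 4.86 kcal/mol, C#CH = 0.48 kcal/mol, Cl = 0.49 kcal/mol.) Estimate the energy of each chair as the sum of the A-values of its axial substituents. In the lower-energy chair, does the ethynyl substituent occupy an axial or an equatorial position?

equatorial

Chair I (tert-butyl axial, ethynyl axial, chloro axial): E = 5.83 kcal/mol.
Chair II (tert-butyl equatorial, ethynyl equatorial, chloro equatorial): E = 0.00 kcal/mol.
Chair II is the more stable (lower-energy) conformer, and in that chair the ethynyl group is equatorial.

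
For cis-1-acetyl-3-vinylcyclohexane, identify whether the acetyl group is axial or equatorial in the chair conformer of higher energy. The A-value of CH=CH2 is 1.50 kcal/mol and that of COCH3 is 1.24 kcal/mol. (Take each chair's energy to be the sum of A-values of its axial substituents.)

axial

C1 and C3 have the same parity, so for the cis isomer the two substituents are e,e in one chair and a,a in the other.
Chair I (vinyl axial, acetyl axial): E = 2.74 kcal/mol.
Chair II (vinyl equatorial, acetyl equatorial): E = 0.00 kcal/mol.
Chair I is the less stable (higher-energy) conformer, and in that chair the acetyl group is axial.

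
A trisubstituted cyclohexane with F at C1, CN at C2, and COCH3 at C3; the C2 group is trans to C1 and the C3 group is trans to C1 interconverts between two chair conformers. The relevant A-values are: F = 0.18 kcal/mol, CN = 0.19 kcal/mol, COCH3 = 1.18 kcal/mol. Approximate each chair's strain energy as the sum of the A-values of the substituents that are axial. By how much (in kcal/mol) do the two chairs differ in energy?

0.81 kcal/mol

Chair I (fluoro axial, cyano axial, acetyl equatorial): E = 0.37 kcal/mol.
Chair II (fluoro equatorial, cyano equatorial, acetyl axial): E = 1.18 kcal/mol.
ΔE = 1.18 − 0.37 = 0.81 kcal/mol; chair I is more stable.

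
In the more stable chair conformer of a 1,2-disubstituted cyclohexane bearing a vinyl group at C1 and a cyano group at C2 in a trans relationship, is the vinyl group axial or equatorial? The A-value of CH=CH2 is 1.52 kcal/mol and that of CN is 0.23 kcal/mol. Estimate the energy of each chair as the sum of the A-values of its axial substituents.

C1 and C2 have opposite parity, so for the trans isomer the two substituents are e,e in one chair and a,a in the other.
Chair I (vinyl axial, cyano axial): E = 1.75 kcal/mol.
Chair II (vinyl equatorial, cyano equatorial): E = 0.00 kcal/mol.
Chair II is the more stable (lower-energy) conformer, and in that chair the vinyl group is equatorial.

equatorial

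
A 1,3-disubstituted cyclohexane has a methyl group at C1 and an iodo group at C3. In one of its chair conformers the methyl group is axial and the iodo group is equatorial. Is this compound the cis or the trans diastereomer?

C1 and C3 have the same parity, so their axial bonds point in the same direction.
With same-parity carbons, two substituents on the same face are both axial or both equatorial; opposite faces give one of each.
Here the groups are axial/equatorial → opposite face → trans.

trans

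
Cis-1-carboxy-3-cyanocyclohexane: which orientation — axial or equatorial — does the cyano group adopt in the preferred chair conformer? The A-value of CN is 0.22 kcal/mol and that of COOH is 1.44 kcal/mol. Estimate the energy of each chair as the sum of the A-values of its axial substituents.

equatorial

C1 and C3 have the same parity, so for the cis isomer the two substituents are e,e in one chair and a,a in the other.
Chair I (cyano axial, carboxyl axial): E = 1.66 kcal/mol.
Chair II (cyano equatorial, carboxyl equatorial): E = 0.00 kcal/mol.
Chair II is the more stable (lower-energy) conformer, and in that chair the cyano group is equatorial.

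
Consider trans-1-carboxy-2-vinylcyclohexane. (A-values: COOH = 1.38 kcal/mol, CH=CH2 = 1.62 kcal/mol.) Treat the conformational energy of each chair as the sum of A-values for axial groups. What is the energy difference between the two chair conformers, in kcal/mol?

3.00 kcal/mol

C1 and C2 have opposite parity, so for the trans isomer the two substituents are e,e in one chair and a,a in the other.
Chair I (carboxyl axial, vinyl axial): E = 3.00 kcal/mol.
Chair II (carboxyl equatorial, vinyl equatorial): E = 0.00 kcal/mol.
ΔE = 3.00 − 0.00 = 3.00 kcal/mol; chair II is more stable.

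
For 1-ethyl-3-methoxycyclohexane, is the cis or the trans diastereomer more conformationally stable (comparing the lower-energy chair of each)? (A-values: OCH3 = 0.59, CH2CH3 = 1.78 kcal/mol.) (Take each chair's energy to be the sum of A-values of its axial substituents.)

At 1,3 positions (parity same): cis → (e,e or a,a); trans → (a,e or e,a).
Best chair for cis: E = 0.00 kcal/mol; best chair for trans: E = 0.59 kcal/mol.
The cis isomer is lower by 0.59 kcal/mol.

cis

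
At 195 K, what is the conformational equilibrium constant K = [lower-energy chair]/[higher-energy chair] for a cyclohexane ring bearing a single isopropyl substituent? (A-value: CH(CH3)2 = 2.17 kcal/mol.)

One chair has the isopropyl group axial (E = 2.17 kcal/mol) and the other has it equatorial (E = 0).
ΔG = 2.17 kcal/mol between the two chairs.
K = exp(ΔG/RT) with R = 1.987×10⁻³ kcal mol⁻¹ K⁻¹ and T = 195 K gives K ≈ 271.

K ≈ 271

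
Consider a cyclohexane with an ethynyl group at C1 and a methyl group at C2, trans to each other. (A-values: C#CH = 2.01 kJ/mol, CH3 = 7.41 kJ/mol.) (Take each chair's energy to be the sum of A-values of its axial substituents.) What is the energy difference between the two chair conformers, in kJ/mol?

C1 and C2 have opposite parity, so for the trans isomer the two substituents are e,e in one chair and a,a in the other.
Chair I (ethynyl axial, methyl axial): E = 9.42 kJ/mol.
Chair II (ethynyl equatorial, methyl equatorial): E = 0.00 kJ/mol.
ΔE = 9.42 − 0.00 = 9.42 kJ/mol; chair II is more stable.

9.42 kJ/mol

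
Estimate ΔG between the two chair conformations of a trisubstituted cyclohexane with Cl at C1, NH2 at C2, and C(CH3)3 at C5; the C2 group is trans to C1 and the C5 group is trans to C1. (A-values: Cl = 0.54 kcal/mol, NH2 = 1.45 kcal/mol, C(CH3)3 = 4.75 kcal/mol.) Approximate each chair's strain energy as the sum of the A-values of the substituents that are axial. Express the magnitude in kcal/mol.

Chair I (chloro axial, amino axial, tert-butyl equatorial): E = 1.99 kcal/mol.
Chair II (chloro equatorial, amino equatorial, tert-butyl axial): E = 4.75 kcal/mol.
ΔE = 4.75 − 1.99 = 2.76 kcal/mol; chair I is more stable.

2.76 kcal/mol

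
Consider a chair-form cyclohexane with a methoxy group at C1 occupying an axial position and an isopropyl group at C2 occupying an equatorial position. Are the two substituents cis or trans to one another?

C1 and C2 have opposite parity, so their axial bonds point in opposite directions.
With opposite-parity carbons, two substituents on the same face are one axial and one equatorial; opposite faces give both axial or both equatorial.
Here the groups are axial/equatorial → same face → cis.

cis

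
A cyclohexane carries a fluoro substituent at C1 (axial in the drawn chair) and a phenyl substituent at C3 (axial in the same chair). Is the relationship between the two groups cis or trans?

C1 and C3 have the same parity, so their axial bonds point in the same direction.
With same-parity carbons, two substituents on the same face are both axial or both equatorial; opposite faces give one of each.
Here the groups are axial/axial → same face → cis.

cis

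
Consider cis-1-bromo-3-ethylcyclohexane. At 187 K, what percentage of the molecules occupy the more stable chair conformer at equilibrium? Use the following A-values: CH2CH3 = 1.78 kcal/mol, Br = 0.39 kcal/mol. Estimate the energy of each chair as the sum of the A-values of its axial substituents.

99.7%

C1 and C3 have the same parity, so for the cis isomer the two substituents are e,e in one chair and a,a in the other.
Chair I (ethyl axial, bromo axial): E = 2.17 kcal/mol; chair II (ethyl equatorial, bromo equatorial): E = 0.00 kcal/mol.
ΔG = 2.17 kcal/mol between the two chairs.
K = exp(ΔG/RT) with R = 1.987×10⁻³ kcal mol⁻¹ K⁻¹ and T = 187 K gives K ≈ 344.
Fraction in the lower-energy chair = K/(K+1) = 99.7%.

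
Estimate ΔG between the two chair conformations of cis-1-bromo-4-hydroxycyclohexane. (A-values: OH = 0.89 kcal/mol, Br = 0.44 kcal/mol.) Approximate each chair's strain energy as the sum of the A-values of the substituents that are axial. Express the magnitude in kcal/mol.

C1 and C4 have opposite parity, so for the cis isomer the two substituents are one axial and one equatorial in each chair.
Chair I (hydroxyl axial, bromo equatorial): E = 0.89 kcal/mol.
Chair II (hydroxyl equatorial, bromo axial): E = 0.44 kcal/mol.
ΔE = 0.89 − 0.44 = 0.45 kcal/mol; chair II is more stable.

0.45 kcal/mol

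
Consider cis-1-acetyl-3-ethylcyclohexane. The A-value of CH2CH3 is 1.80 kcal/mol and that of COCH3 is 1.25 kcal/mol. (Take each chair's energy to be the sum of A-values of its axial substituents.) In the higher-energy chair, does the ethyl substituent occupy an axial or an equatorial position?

axial

C1 and C3 have the same parity, so for the cis isomer the two substituents are e,e in one chair and a,a in the other.
Chair I (ethyl axial, acetyl axial): E = 3.05 kcal/mol.
Chair II (ethyl equatorial, acetyl equatorial): E = 0.00 kcal/mol.
Chair I is the less stable (higher-energy) conformer, and in that chair the ethyl group is axial.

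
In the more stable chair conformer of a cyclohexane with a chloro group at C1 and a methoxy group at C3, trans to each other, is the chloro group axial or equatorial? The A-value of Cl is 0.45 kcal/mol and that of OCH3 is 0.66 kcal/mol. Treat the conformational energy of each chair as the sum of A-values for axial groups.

axial

C1 and C3 have the same parity, so for the trans isomer the two substituents are one axial and one equatorial in each chair.
Chair I (chloro axial, methoxy equatorial): E = 0.45 kcal/mol.
Chair II (chloro equatorial, methoxy axial): E = 0.66 kcal/mol.
Chair I is the more stable (lower-energy) conformer, and in that chair the chloro group is axial.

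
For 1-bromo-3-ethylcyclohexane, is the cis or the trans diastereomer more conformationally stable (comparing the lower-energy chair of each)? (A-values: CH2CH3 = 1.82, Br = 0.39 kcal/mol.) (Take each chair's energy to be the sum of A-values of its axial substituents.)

cis

At 1,3 positions (parity same): cis → (e,e or a,a); trans → (a,e or e,a).
Best chair for cis: E = 0.00 kcal/mol; best chair for trans: E = 0.39 kcal/mol.
The cis isomer is lower by 0.39 kcal/mol.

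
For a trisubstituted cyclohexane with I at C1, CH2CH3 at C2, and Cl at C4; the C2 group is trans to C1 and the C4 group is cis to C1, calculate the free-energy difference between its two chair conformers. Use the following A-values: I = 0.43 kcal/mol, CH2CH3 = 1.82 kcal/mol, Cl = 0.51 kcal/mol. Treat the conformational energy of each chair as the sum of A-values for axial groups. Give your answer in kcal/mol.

1.74 kcal/mol

Chair I (iodo axial, ethyl axial, chloro equatorial): E = 2.25 kcal/mol.
Chair II (iodo equatorial, ethyl equatorial, chloro axial): E = 0.51 kcal/mol.
ΔE = 2.25 − 0.51 = 1.74 kcal/mol; chair II is more stable.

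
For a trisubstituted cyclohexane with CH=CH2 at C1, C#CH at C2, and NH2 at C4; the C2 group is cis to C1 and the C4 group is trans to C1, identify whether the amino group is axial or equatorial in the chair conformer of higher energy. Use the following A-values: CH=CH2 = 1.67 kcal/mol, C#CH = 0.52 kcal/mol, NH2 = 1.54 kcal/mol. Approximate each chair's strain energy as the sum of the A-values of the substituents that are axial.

axial

Chair I (vinyl axial, ethynyl equatorial, amino axial): E = 3.21 kcal/mol.
Chair II (vinyl equatorial, ethynyl axial, amino equatorial): E = 0.52 kcal/mol.
Chair I is the less stable (higher-energy) conformer, and in that chair the amino group is axial.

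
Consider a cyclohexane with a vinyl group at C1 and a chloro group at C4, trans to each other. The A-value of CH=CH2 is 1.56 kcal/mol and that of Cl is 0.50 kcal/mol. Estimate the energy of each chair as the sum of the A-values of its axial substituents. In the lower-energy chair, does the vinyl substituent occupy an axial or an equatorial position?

C1 and C4 have opposite parity, so for the trans isomer the two substituents are e,e in one chair and a,a in the other.
Chair I (vinyl axial, chloro axial): E = 2.06 kcal/mol.
Chair II (vinyl equatorial, chloro equatorial): E = 0.00 kcal/mol.
Chair II is the more stable (lower-energy) conformer, and in that chair the vinyl group is equatorial.

equatorial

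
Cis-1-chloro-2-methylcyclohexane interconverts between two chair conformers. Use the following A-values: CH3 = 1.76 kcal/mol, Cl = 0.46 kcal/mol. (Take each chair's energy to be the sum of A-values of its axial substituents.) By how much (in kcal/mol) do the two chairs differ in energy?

1.30 kcal/mol

C1 and C2 have opposite parity, so for the cis isomer the two substituents are one axial and one equatorial in each chair.
Chair I (methyl axial, chloro equatorial): E = 1.76 kcal/mol.
Chair II (methyl equatorial, chloro axial): E = 0.46 kcal/mol.
ΔE = 1.76 − 0.46 = 1.30 kcal/mol; chair II is more stable.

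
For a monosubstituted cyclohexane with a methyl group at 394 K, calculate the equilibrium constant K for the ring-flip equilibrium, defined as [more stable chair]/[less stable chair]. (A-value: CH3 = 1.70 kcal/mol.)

One chair has the methyl group axial (E = 1.70 kcal/mol) and the other has it equatorial (E = 0).
ΔG = 1.70 kcal/mol between the two chairs.
K = exp(ΔG/RT) with R = 1.987×10⁻³ kcal mol⁻¹ K⁻¹ and T = 394 K gives K ≈ 8.77.

K ≈ 8.77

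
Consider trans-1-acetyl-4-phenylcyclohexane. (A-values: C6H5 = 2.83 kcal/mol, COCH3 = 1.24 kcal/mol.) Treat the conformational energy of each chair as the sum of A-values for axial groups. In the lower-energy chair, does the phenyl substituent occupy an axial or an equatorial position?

equatorial

C1 and C4 have opposite parity, so for the trans isomer the two substituents are e,e in one chair and a,a in the other.
Chair I (phenyl axial, acetyl axial): E = 4.07 kcal/mol.
Chair II (phenyl equatorial, acetyl equatorial): E = 0.00 kcal/mol.
Chair II is the more stable (lower-energy) conformer, and in that chair the phenyl group is equatorial.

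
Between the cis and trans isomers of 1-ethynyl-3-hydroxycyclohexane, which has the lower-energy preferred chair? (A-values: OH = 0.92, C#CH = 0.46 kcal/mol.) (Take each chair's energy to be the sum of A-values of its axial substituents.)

At 1,3 positions (parity same): cis → (e,e or a,a); trans → (a,e or e,a).
Best chair for cis: E = 0.00 kcal/mol; best chair for trans: E = 0.46 kcal/mol.
The cis isomer is lower by 0.46 kcal/mol.

cis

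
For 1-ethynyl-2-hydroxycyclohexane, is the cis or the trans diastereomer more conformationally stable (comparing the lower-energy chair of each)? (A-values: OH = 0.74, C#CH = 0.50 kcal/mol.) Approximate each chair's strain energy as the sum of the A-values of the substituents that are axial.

trans

At 1,2 positions (parity opposite): cis → (a,e or e,a); trans → (e,e or a,a).
Best chair for cis: E = 0.50 kcal/mol; best chair for trans: E = 0.00 kcal/mol.
The trans isomer is lower by 0.50 kcal/mol.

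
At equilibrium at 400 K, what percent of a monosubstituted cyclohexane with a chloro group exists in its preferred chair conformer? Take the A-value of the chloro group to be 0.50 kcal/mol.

One chair has the chloro group axial (E = 0.50 kcal/mol) and the other has it equatorial (E = 0).
ΔG = 0.50 kcal/mol between the two chairs.
K = exp(ΔG/RT) with R = 1.987×10⁻³ kcal mol⁻¹ K⁻¹ and T = 400 K gives K ≈ 1.88.
Fraction in the lower-energy chair = K/(K+1) = 65.2%.

65.2%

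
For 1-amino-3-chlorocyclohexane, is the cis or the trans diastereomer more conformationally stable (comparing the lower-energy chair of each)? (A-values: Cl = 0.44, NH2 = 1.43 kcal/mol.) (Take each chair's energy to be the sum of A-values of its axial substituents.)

At 1,3 positions (parity same): cis → (e,e or a,a); trans → (a,e or e,a).
Best chair for cis: E = 0.00 kcal/mol; best chair for trans: E = 0.44 kcal/mol.
The cis isomer is lower by 0.44 kcal/mol.

cis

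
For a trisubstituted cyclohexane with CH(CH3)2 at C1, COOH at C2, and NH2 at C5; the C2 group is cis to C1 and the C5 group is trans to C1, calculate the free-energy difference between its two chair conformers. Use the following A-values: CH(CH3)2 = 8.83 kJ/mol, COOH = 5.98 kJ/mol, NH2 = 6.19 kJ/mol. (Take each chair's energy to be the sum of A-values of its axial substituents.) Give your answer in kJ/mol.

Chair I (isopropyl axial, carboxyl equatorial, amino equatorial): E = 8.83 kJ/mol.
Chair II (isopropyl equatorial, carboxyl axial, amino axial): E = 12.17 kJ/mol.
ΔE = 12.17 − 8.83 = 3.34 kJ/mol; chair I is more stable.

3.34 kJ/mol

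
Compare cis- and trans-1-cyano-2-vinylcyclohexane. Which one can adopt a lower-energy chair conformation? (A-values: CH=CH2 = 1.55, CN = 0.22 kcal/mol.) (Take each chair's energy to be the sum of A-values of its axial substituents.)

At 1,2 positions (parity opposite): cis → (a,e or e,a); trans → (e,e or a,a).
Best chair for cis: E = 0.22 kcal/mol; best chair for trans: E = 0.00 kcal/mol.
The trans isomer is lower by 0.22 kcal/mol.

trans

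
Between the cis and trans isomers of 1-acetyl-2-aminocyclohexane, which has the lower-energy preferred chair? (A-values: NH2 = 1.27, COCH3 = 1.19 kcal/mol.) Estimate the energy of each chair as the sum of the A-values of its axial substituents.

At 1,2 positions (parity opposite): cis → (a,e or e,a); trans → (e,e or a,a).
Best chair for cis: E = 1.19 kcal/mol; best chair for trans: E = 0.00 kcal/mol.
The trans isomer is lower by 1.19 kcal/mol.

trans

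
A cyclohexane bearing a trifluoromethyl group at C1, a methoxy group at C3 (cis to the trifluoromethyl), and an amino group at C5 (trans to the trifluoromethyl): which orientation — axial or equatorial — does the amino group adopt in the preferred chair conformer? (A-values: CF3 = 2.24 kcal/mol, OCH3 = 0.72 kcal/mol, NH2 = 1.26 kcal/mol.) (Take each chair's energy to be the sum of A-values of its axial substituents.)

axial

Chair I (trifluoromethyl axial, methoxy axial, amino equatorial): E = 2.96 kcal/mol.
Chair II (trifluoromethyl equatorial, methoxy equatorial, amino axial): E = 1.26 kcal/mol.
Chair II is the more stable (lower-energy) conformer, and in that chair the amino group is axial.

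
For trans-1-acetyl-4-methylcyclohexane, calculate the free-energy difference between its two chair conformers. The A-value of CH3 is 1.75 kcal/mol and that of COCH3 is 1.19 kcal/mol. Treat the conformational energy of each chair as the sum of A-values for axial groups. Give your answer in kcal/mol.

2.94 kcal/mol

C1 and C4 have opposite parity, so for the trans isomer the two substituents are e,e in one chair and a,a in the other.
Chair I (methyl axial, acetyl axial): E = 2.94 kcal/mol.
Chair II (methyl equatorial, acetyl equatorial): E = 0.00 kcal/mol.
ΔE = 2.94 − 0.00 = 2.94 kcal/mol; chair II is more stable.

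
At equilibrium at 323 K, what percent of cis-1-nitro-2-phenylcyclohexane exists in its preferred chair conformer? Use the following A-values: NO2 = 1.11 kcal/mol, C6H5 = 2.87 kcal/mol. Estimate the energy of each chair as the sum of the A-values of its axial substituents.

93.9%

C1 and C2 have opposite parity, so for the cis isomer the two substituents are one axial and one equatorial in each chair.
Chair I (nitro axial, phenyl equatorial): E = 1.11 kcal/mol; chair II (nitro equatorial, phenyl axial): E = 2.87 kcal/mol.
ΔG = 1.76 kcal/mol between the two chairs.
K = exp(ΔG/RT) with R = 1.987×10⁻³ kcal mol⁻¹ K⁻¹ and T = 323 K gives K ≈ 15.5.
Fraction in the lower-energy chair = K/(K+1) = 93.9%.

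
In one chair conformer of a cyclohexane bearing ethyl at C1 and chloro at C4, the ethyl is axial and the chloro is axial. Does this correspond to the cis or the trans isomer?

C1 and C4 have opposite parity, so their axial bonds point in opposite directions.
With opposite-parity carbons, two substituents on the same face are one axial and one equatorial; opposite faces give both axial or both equatorial.
Here the groups are axial/axial → opposite face → trans.

trans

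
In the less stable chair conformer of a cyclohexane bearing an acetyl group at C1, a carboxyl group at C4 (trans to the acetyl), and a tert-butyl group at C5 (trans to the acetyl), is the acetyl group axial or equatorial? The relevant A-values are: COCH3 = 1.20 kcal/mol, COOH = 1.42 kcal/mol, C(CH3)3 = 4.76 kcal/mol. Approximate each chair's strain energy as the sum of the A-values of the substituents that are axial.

equatorial

Chair I (acetyl axial, carboxyl axial, tert-butyl equatorial): E = 2.62 kcal/mol.
Chair II (acetyl equatorial, carboxyl equatorial, tert-butyl axial): E = 4.76 kcal/mol.
Chair II is the less stable (higher-energy) conformer, and in that chair the acetyl group is equatorial.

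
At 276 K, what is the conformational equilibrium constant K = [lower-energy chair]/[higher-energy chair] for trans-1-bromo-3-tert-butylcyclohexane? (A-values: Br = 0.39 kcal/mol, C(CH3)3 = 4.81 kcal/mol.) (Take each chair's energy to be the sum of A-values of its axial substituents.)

C1 and C3 have the same parity, so for the trans isomer the two substituents are one axial and one equatorial in each chair.
Chair I (bromo axial, tert-butyl equatorial): E = 0.39 kcal/mol; chair II (bromo equatorial, tert-butyl axial): E = 4.81 kcal/mol.
ΔG = 4.42 kcal/mol between the two chairs.
K = exp(ΔG/RT) with R = 1.987×10⁻³ kcal mol⁻¹ K⁻¹ and T = 276 K gives K ≈ 3.16e+03.

K ≈ 3164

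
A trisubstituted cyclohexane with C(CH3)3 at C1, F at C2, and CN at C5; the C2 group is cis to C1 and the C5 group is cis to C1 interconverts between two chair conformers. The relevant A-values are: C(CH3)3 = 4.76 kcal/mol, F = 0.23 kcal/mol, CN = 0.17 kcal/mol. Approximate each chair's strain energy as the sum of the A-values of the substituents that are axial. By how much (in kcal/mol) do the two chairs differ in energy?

Chair I (tert-butyl axial, fluoro equatorial, cyano axial): E = 4.93 kcal/mol.
Chair II (tert-butyl equatorial, fluoro axial, cyano equatorial): E = 0.23 kcal/mol.
ΔE = 4.93 − 0.23 = 4.70 kcal/mol; chair II is more stable.

4.70 kcal/mol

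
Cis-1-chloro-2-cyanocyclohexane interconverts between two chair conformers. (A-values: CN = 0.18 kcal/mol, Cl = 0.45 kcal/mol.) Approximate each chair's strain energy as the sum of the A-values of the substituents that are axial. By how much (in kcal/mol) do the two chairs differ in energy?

C1 and C2 have opposite parity, so for the cis isomer the two substituents are one axial and one equatorial in each chair.
Chair I (cyano axial, chloro equatorial): E = 0.18 kcal/mol.
Chair II (cyano equatorial, chloro axial): E = 0.45 kcal/mol.
ΔE = 0.45 − 0.18 = 0.27 kcal/mol; chair I is more stable.

0.27 kcal/mol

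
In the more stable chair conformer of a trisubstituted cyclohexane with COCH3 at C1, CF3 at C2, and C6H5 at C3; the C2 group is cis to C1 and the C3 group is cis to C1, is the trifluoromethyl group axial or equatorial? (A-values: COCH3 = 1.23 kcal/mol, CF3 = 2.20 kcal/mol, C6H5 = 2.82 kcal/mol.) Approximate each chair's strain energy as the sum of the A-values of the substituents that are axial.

Chair I (acetyl axial, trifluoromethyl equatorial, phenyl axial): E = 4.05 kcal/mol.
Chair II (acetyl equatorial, trifluoromethyl axial, phenyl equatorial): E = 2.20 kcal/mol.
Chair II is the more stable (lower-energy) conformer, and in that chair the trifluoromethyl group is axial.

axial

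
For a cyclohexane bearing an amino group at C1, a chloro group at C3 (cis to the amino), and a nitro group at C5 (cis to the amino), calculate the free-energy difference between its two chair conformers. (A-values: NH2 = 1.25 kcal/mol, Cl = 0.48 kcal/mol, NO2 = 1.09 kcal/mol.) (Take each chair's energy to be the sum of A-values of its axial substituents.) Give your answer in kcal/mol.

2.82 kcal/mol

Chair I (amino axial, chloro axial, nitro axial): E = 2.82 kcal/mol.
Chair II (amino equatorial, chloro equatorial, nitro equatorial): E = 0.00 kcal/mol.
ΔE = 2.82 − 0.00 = 2.82 kcal/mol; chair II is more stable.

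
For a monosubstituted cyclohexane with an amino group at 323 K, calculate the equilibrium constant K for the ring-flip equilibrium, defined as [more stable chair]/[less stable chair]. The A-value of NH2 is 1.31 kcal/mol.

One chair has the amino group axial (E = 1.31 kcal/mol) and the other has it equatorial (E = 0).
ΔG = 1.31 kcal/mol between the two chairs.
K = exp(ΔG/RT) with R = 1.987×10⁻³ kcal mol⁻¹ K⁻¹ and T = 323 K gives K ≈ 7.7.

K ≈ 7.70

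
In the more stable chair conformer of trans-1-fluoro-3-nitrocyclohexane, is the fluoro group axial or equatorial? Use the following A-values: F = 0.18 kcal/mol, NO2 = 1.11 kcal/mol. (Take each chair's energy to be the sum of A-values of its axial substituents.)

C1 and C3 have the same parity, so for the trans isomer the two substituents are one axial and one equatorial in each chair.
Chair I (fluoro axial, nitro equatorial): E = 0.18 kcal/mol.
Chair II (fluoro equatorial, nitro axial): E = 1.11 kcal/mol.
Chair I is the more stable (lower-energy) conformer, and in that chair the fluoro group is axial.

axial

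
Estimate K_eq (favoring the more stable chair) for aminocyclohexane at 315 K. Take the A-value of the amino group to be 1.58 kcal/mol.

K ≈ 12.5

One chair has the amino group axial (E = 1.58 kcal/mol) and the other has it equatorial (E = 0).
ΔG = 1.58 kcal/mol between the two chairs.
K = exp(ΔG/RT) with R = 1.987×10⁻³ kcal mol⁻¹ K⁻¹ and T = 315 K gives K ≈ 12.5.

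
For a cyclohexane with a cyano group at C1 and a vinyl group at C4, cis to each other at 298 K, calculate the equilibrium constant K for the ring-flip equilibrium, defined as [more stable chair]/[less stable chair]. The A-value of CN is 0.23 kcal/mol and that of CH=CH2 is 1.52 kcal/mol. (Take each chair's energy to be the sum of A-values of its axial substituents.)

C1 and C4 have opposite parity, so for the cis isomer the two substituents are one axial and one equatorial in each chair.
Chair I (cyano axial, vinyl equatorial): E = 0.23 kcal/mol; chair II (cyano equatorial, vinyl axial): E = 1.52 kcal/mol.
ΔG = 1.29 kcal/mol between the two chairs.
K = exp(ΔG/RT) with R = 1.987×10⁻³ kcal mol⁻¹ K⁻¹ and T = 298 K gives K ≈ 8.83.

K ≈ 8.83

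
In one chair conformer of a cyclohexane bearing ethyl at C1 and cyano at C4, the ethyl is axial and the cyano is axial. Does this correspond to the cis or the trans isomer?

C1 and C4 have opposite parity, so their axial bonds point in opposite directions.
With opposite-parity carbons, two substituents on the same face are one axial and one equatorial; opposite faces give both axial or both equatorial.
Here the groups are axial/axial → opposite face → trans.

trans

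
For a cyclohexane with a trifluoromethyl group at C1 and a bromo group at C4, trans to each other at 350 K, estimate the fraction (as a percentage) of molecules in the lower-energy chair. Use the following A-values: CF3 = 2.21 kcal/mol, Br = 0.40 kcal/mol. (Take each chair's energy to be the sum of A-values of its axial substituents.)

97.7%

C1 and C4 have opposite parity, so for the trans isomer the two substituents are e,e in one chair and a,a in the other.
Chair I (trifluoromethyl axial, bromo axial): E = 2.61 kcal/mol; chair II (trifluoromethyl equatorial, bromo equatorial): E = 0.00 kcal/mol.
ΔG = 2.61 kcal/mol between the two chairs.
K = exp(ΔG/RT) with R = 1.987×10⁻³ kcal mol⁻¹ K⁻¹ and T = 350 K gives K ≈ 42.6.
Fraction in the lower-energy chair = K/(K+1) = 97.7%.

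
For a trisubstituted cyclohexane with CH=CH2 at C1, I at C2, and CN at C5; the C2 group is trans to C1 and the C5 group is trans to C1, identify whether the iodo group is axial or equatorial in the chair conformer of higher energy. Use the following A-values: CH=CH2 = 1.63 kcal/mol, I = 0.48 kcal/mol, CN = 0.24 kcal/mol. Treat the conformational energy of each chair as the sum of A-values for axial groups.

axial

Chair I (vinyl axial, iodo axial, cyano equatorial): E = 2.11 kcal/mol.
Chair II (vinyl equatorial, iodo equatorial, cyano axial): E = 0.24 kcal/mol.
Chair I is the less stable (higher-energy) conformer, and in that chair the iodo group is axial.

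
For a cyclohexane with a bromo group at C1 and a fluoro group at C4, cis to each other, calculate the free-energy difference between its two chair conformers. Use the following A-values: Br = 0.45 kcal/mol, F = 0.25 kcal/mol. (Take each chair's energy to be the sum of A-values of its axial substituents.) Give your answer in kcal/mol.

0.20 kcal/mol

C1 and C4 have opposite parity, so for the cis isomer the two substituents are one axial and one equatorial in each chair.
Chair I (bromo axial, fluoro equatorial): E = 0.45 kcal/mol.
Chair II (bromo equatorial, fluoro axial): E = 0.25 kcal/mol.
ΔE = 0.45 − 0.25 = 0.20 kcal/mol; chair II is more stable.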